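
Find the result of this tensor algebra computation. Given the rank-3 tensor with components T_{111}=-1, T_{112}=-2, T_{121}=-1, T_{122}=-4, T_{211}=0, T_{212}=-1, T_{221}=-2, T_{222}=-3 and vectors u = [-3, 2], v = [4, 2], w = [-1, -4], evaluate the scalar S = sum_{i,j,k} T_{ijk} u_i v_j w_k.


S = sum over i,j,k of T_{ijk} u_i v_j w_k. Expanding all 8 terms:
T_{111}*u_1*v_1*w_1 = -1*-3*4*-1 = -12  (running total: -12)
T_{112}*u_1*v_1*w_2 = -2*-3*4*-4 = -96  (running total: -108)
T_{121}*u_1*v_2*w_1 = -1*-3*2*-1 = -6  (running total: -114)
T_{122}*u_1*v_2*w_2 = -4*-3*2*-4 = -96  (running total: -210)
T_{211}*u_2*v_1*w_1 = 0*2*4*-1 = 0  (running total: -210)
T_{212}*u_2*v_1*w_2 = -1*2*4*-4 = 32  (running total: -178)
T_{221}*u_2*v_2*w_1 = -2*2*2*-1 = 8  (running total: -170)
T_{222}*u_2*v_2*w_2 = -3*2*2*-4 = 48  (running total: -122)
S = -122

-122


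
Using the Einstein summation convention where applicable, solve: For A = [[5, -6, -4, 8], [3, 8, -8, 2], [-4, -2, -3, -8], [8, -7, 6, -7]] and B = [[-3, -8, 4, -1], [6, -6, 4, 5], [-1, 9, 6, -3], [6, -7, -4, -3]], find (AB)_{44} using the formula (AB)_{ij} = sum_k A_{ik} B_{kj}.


(AB)_{ij} = sum_k A_{ik} B_{kj}.
For i=4, j=4:
A_{41} * B_{14} = 8 * -1 = -8
A_{42} * B_{24} = -7 * 5 = -35
A_{43} * B_{34} = 6 * -3 = -18
A_{44} * B_{44} = -7 * -3 = 21
Sum = -8 + -35 + -18 + 21 = -40

-40


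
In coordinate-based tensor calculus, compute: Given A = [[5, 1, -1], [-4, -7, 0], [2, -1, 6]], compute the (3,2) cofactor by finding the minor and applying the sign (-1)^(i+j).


To find cofactor C_{32}, delete row 3 and column 2.
The resulting 2x2 submatrix is: [[5, -1], [-4, 0]]
Minor M_{32} = 5*0 - -1*-4
  = 0 - 4 = -4
Sign = (-1)^(3+2) = (-1)^5 = -1
Cofactor C_{32} = -1 * -4 = 4

4


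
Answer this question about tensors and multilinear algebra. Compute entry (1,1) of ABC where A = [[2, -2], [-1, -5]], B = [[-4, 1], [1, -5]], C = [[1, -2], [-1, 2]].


(ABC)_{11} = sum_m (AB)_{1m} C_{m1}. First compute row 1 of AB.
(AB)_{11} = 2*-4 + -2*1 = -10
(AB)_{12} = 2*1 + -2*-5 = 12
Now contract with column 1 of C:
(AB)_{11} * C_{11} = -10 * 1 = -10
(AB)_{12} * C_{21} = 12 * -1 = -12
(ABC)_{11} = -10 + -12 = -22

-22


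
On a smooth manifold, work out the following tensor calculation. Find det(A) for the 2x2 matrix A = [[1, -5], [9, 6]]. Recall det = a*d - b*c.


For a 2x2 matrix [[a, b], [c, d]], det = a*d - b*c.
a = 1, b = -5, c = 9, d = 6
a*d = 1 * 6 = 6
b*c = -5 * 9 = -45
det = 6 - -45 = 51

51


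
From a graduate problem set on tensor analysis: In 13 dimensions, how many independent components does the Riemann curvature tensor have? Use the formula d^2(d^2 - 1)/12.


The Riemann tensor in d dimensions has d^2(d^2 - 1)/12 independent components.
d = 13, so d^2 = 169
d^2 - 1 = 168
d^2(d^2 - 1) = 169 * 168 = 28392
Divide by 12: 28392 / 12 = 2366

2366


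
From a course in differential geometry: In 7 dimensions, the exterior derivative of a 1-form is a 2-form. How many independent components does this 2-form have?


The exterior derivative of a p-form is a (p+1)-form.
Its number of independent components is C(n, p+1).
n = 7, p+1 = 2
C(7, 2) = 21

21


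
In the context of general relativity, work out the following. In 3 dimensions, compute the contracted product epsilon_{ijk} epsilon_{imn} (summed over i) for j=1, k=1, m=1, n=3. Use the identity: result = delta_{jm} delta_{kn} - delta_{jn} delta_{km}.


Using the identity: epsilon_{ijk} epsilon_{imn} = delta_{jm} delta_{kn} - delta_{jn} delta_{km}.
delta_{11} = 1
delta_{13} = 0
delta_{13} = 0
delta_{11} = 1
Result = 1 * 0 - 0 * 1 = 0 - 0 = 0

0


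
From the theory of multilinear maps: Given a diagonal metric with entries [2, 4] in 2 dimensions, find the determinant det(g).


For a diagonal metric, the determinant is the product of diagonal entries.
Diagonal entries: 2, 4
det(g) = 2 * 4 = 8

8


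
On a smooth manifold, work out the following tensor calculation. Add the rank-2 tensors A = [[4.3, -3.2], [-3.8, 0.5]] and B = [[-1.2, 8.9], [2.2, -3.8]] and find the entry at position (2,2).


Tensor addition is component-wise: (A + B)_{ij} = A_{ij} + B_{ij}.
A_{22} = 0.5
B_{22} = -3.8
(A + B)_{22} = 0.5 + -3.8 = -3.3

-3.3


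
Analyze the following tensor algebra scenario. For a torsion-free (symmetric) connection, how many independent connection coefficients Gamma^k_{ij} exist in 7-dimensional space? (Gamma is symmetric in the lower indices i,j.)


Christoffel symbols Gamma^k_{ij} are symmetric in i,j, so there are d * d(d+1)/2 independent symbols.
d = 7
d(d+1)/2 = 7 * 8 / 2 = 28
Total = 7 * 28 = 196

196


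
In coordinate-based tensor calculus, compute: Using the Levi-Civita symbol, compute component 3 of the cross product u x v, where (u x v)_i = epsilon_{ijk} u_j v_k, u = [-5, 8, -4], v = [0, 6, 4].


(u x v)_3 = sum_{j,k} epsilon_{3jk} u_j v_k. Only permutations of (1,2,3) contribute; the two non-zero terms are:
eps_{312} u_1 v_2 = 1 * -5 * 6 = -30
eps_{321} u_2 v_1 = -1 * 8 * 0 = 0
(u x v)_3 = -30

-30


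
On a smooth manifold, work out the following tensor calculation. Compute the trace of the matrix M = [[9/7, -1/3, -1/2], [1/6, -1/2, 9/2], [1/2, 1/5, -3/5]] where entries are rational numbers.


The trace is the sum of diagonal entries.
Diagonal: M[1,1] = 9/7, M[2,2] = -1/2, M[3,3] = -3/5
Tr(M) = 9/7 + -1/2 + -3/5
Computing step by step:
After adding M[1,1]: 9/7
After adding M[2,2]: 11/14
After adding M[3,3]: 13/70
Tr(M) = 13/70

13/70


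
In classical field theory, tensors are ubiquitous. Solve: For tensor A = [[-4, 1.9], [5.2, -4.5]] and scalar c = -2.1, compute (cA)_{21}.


Scalar multiplication: (cA)_{ij} = c * A_{ij}.
c = -2.1
A_{21} = 5.2
(cA)_{21} = -2.1 * 5.2 = -10.92

-10.92


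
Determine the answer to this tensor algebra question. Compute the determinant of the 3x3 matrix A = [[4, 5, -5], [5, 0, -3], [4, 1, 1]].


Expanding along the first row, det(A) = a11*M_11 - a12*M_12 + a13*M_13, where M_1j is the (1,j) minor.
Minor M_11 = 0*1 - -3*1 = 3
Minor M_12 = 5*1 - -3*4 = 17
Minor M_13 = 5*1 - 0*4 = 5
det = 4*(3) - 5*(17) + -5*(5)
    = 12 - 85 + -25
    = -98

-98


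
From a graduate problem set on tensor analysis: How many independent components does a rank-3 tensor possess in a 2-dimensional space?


The number of components of a rank-r tensor in d dimensions is d^r.
Here d = 2 and r = 3.
2^3 = 8

8


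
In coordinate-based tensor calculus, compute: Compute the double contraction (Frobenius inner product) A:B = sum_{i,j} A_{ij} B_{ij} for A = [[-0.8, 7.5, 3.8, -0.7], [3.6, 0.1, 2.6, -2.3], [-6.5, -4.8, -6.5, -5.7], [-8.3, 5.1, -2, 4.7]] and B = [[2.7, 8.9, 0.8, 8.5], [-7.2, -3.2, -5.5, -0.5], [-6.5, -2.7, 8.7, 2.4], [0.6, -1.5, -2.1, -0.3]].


A:B = sum over all i,j of A_{ij} * B_{ij}.
Row 1: -0.8*2.7=-2.16, 7.5*8.9=66.75, 3.8*0.8=3.04, -0.7*8.5=-5.95 => row sum = 61.68
Row 2: 3.6*-7.2=-25.92, 0.1*-3.2=-0.32, 2.6*-5.5=-14.3, -2.3*-0.5=1.15 => row sum = -39.39
Row 3: -6.5*-6.5=42.25, -4.8*-2.7=12.96, -6.5*8.7=-56.55, -5.7*2.4=-13.68 => row sum = -15.02
Row 4: -8.3*0.6=-4.98, 5.1*-1.5=-7.65, -2*-2.1=4.2, 4.7*-0.3=-1.41 => row sum = -9.84
Total = 61.68 + -39.39 + -15.02 + -9.84 = -2.57

-2.57


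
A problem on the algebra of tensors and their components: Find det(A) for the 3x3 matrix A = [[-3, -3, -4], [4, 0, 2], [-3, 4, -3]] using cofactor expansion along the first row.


Expanding along the first row, det(A) = a11*M_11 - a12*M_12 + a13*M_13, where M_1j is the (1,j) minor.
Minor M_11 = 0*-3 - 2*4 = -8
Minor M_12 = 4*-3 - 2*-3 = -6
Minor M_13 = 4*4 - 0*-3 = 16
det = -3*(-8) - -3*(-6) + -4*(16)
    = 24 - 18 + -64
    = -58

-58


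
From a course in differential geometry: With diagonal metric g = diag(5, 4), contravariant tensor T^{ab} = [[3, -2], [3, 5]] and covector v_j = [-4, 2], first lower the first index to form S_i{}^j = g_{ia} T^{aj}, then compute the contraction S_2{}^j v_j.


Step 1: lower the first index. For a diagonal metric, g_{ia} T^{aj} = g_{ii} T^{ij} (no sum on i).
g_{22} = 4
S_2{}^1 = 4 * T^{21} = 4 * 3 = 12
S_2{}^2 = 4 * T^{22} = 4 * 5 = 20
Step 2: contract S_2{}^j with v_j.
S_2{}^1 * v_1 = 12 * -4 = -48
S_2{}^2 * v_2 = 20 * 2 = 40
Result = -48 + 40 = -8

-8


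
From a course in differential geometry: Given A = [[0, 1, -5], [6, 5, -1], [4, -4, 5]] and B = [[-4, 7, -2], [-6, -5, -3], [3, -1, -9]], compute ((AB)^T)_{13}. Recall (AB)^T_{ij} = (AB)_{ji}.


(AB)^T_{ij} = (AB)_{ji} = sum_k A_{jk} B_{ki}.
For i=1, j=3 we need (AB)_{31}:
A_{31} * B_{11} = 4 * -4 = -16
A_{32} * B_{21} = -4 * -6 = 24
A_{33} * B_{31} = 5 * 3 = 15
Sum = -16 + 24 + 15 = 23

23


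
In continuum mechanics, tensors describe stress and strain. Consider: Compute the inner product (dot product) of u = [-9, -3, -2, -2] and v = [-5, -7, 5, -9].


The inner product u . v = sum of u_i * v_i.
Term-by-term: -9 * -5, -3 * -7, -2 * 5, -2 * -9
Products: 45, 21, -10, 18
Sum = 45 + 21 + -10 + 18 = 74

74


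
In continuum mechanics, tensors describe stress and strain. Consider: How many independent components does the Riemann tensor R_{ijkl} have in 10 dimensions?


The Riemann tensor in d dimensions has d^2(d^2 - 1)/12 independent components.
d = 10, so d^2 = 100
d^2 - 1 = 99
d^2(d^2 - 1) = 100 * 99 = 9900
Divide by 12: 9900 / 12 = 825

825


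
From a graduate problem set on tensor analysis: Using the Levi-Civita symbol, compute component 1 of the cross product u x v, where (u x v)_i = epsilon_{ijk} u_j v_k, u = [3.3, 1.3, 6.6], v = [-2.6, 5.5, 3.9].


(u x v)_1 = sum_{j,k} epsilon_{1jk} u_j v_k. Only permutations of (1,2,3) contribute; the two non-zero terms are:
eps_{123} u_2 v_3 = 1 * 1.3 * 3.9 = 5.07
eps_{132} u_3 v_2 = -1 * 6.6 * 5.5 = -36.3
(u x v)_1 = -31.23

-31.23


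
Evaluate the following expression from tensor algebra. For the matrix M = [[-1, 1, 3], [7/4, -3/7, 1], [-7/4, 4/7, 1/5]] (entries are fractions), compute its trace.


The trace is the sum of diagonal entries.
Diagonal: M[1,1] = -1, M[2,2] = -3/7, M[3,3] = 1/5
Tr(M) = -1 + -3/7 + 1/5
Computing step by step:
After adding M[1,1]: -1
After adding M[2,2]: -10/7
After adding M[3,3]: -43/35
Tr(M) = -43/35

-43/35


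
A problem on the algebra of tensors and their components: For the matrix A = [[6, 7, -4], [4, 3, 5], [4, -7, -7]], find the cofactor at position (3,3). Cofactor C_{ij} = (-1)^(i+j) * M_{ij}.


To find cofactor C_{33}, delete row 3 and column 3.
The resulting 2x2 submatrix is: [[6, 7], [4, 3]]
Minor M_{33} = 6*3 - 7*4
  = 18 - 28 = -10
Sign = (-1)^(3+3) = (-1)^6 = 1
Cofactor C_{33} = 1 * -10 = -10

-10


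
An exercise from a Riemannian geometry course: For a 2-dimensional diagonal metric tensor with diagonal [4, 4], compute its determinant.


For a diagonal metric, the determinant is the product of diagonal entries.
Diagonal entries: 4, 4
det(g) = 4 * 4 = 16

16


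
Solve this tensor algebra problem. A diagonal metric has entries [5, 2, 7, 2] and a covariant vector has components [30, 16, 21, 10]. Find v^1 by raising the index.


To raise an index with a diagonal metric: v^i = v_i / g_{ii}.
For index 1: v_1 = 30, g_{11} = 5
v^1 = 30 / 5 = 6

6


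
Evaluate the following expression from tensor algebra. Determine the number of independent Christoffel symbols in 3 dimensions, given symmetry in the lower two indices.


Christoffel symbols Gamma^k_{ij} are symmetric in i,j, so there are d * d(d+1)/2 independent symbols.
d = 3
d(d+1)/2 = 3 * 4 / 2 = 6
Total = 3 * 6 = 18

18


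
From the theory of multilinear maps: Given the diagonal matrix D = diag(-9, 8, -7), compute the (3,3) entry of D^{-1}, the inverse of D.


For a diagonal matrix, the inverse has entries (D^{-1})_{ii} = 1/d_{ii}.
The diagonal entries are: d_{11} = -9, d_{22} = 8, d_{33} = -7
We need (D^{-1})_{33} = 1/d_{33} = 1/-7 = -1/7

-1/7


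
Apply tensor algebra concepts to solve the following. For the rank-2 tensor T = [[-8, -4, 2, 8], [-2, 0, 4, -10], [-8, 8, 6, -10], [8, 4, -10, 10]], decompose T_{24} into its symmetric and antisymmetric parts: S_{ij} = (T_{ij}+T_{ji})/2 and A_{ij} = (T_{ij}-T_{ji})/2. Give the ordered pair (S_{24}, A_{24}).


T_{24} = -10
T_{42} = 4
S_{24} = (-10 + 4)/2 = -6/2 = -3
A_{24} = (-10 - 4)/2 = -14/2 = -7
Check: S + A = -3 + -7 = -10 = T_{24}.

(-3, -7)


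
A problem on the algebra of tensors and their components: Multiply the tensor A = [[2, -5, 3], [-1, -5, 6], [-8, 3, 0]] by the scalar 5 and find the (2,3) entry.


Scalar multiplication: (cA)_{ij} = c * A_{ij}.
c = 5
A_{23} = 6
(cA)_{23} = 5 * 6 = 30

30


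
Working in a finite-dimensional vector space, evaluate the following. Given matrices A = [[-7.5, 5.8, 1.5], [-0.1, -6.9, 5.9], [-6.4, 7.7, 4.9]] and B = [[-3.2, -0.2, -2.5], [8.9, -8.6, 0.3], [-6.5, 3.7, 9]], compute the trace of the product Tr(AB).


Tr(AB) = sum_i (AB)_{ii} where (AB)_{ii} = sum_k A_{ik} B_{ki}.
(AB)_{11} = -7.5*-3.2 + 5.8*8.9 + 1.5*-6.5 = 65.87
(AB)_{22} = -0.1*-0.2 + -6.9*-8.6 + 5.9*3.7 = 81.19
(AB)_{33} = -6.4*-2.5 + 7.7*0.3 + 4.9*9 = 62.41
Tr(AB) = 65.87 + 81.19 + 62.41 = 209.47

209.47


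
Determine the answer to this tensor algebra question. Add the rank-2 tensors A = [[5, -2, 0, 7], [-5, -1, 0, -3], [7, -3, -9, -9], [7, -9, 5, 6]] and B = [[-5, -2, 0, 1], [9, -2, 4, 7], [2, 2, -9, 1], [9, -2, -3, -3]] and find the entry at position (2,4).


Tensor addition is component-wise: (A + B)_{ij} = A_{ij} + B_{ij}.
A_{24} = -3
B_{24} = 7
(A + B)_{24} = -3 + 7 = 4

4


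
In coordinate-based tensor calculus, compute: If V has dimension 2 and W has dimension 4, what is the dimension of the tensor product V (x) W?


The dimension of a tensor product is the product of dimensions.
dim(V) = 2, dim(W) = 4
dim(V (x) W) = 2 * 4 = 8

8


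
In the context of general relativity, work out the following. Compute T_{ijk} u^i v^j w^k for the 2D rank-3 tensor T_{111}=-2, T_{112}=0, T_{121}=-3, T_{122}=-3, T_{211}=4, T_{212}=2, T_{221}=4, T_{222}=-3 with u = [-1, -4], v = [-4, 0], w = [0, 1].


S = sum over i,j,k of T_{ijk} u_i v_j w_k. Expanding all 8 terms:
T_{111}*u_1*v_1*w_1 = -2*-1*-4*0 = 0  (running total: 0)
T_{112}*u_1*v_1*w_2 = 0*-1*-4*1 = 0  (running total: 0)
T_{121}*u_1*v_2*w_1 = -3*-1*0*0 = 0  (running total: 0)
T_{122}*u_1*v_2*w_2 = -3*-1*0*1 = 0  (running total: 0)
T_{211}*u_2*v_1*w_1 = 4*-4*-4*0 = 0  (running total: 0)
T_{212}*u_2*v_1*w_2 = 2*-4*-4*1 = 32  (running total: 32)
T_{221}*u_2*v_2*w_1 = 4*-4*0*0 = 0  (running total: 32)
T_{222}*u_2*v_2*w_2 = -3*-4*0*1 = 0  (running total: 32)
S = 32

32


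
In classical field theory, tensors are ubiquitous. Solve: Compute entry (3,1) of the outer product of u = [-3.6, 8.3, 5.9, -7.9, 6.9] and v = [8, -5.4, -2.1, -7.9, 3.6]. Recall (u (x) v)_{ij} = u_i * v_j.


The outer product entry T_{ij} = u_i * v_j.
We need i=3, j=1.
u_3 = 5.9, v_1 = 8
T_{3,1} = 5.9 * 8 = 47.2

47.2


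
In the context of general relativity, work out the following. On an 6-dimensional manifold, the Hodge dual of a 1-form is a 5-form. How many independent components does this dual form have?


The Hodge dual of a p-form on an n-dimensional manifold is an (n-p)-form.
n = 6, p = 1, so dual degree = 6 - 1 = 5
The number of components is C(n, n-p) = C(6, 5) = 6

6


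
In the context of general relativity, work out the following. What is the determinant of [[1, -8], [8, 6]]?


For a 2x2 matrix [[a, b], [c, d]], det = a*d - b*c.
a = 1, b = -8, c = 8, d = 6
a*d = 1 * 6 = 6
b*c = -8 * 8 = -64
det = 6 - -64 = 70

70


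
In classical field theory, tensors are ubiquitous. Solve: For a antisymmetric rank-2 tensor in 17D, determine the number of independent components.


A antisymmetric rank-2 tensor in d dimensions has d(d-1)/2 independent components.
d = 17
d(d-1)/2 = 17 * 16 / 2 = 272 / 2 = 136

136


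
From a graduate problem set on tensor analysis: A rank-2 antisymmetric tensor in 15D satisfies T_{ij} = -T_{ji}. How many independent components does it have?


An antisymmetric rank-2 tensor satisfies A_{ij} = -A_{ji}, so diagonal entries are zero.
The independent components are the upper-triangular entries: C(n, 2) = n(n-1)/2.
n = 15
C(15, 2) = 15 * 14 / 2 = 210 / 2 = 105

105


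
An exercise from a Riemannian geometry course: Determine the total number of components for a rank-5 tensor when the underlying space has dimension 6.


The number of components of a rank-r tensor in d dimensions is d^r.
Here d = 6 and r = 5.
6^5 = 7776

7776


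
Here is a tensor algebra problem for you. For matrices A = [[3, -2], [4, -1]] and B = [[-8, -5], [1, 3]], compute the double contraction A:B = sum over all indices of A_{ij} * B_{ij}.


A:B = sum over all i,j of A_{ij} * B_{ij}.
Row 1: 3*-8=-24, -2*-5=10 => row sum = -14
Row 2: 4*1=4, -1*3=-3 => row sum = 1
Total = -14 + 1 = -13

-13


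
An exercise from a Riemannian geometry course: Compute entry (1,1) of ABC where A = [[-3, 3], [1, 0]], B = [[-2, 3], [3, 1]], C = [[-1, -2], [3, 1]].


(ABC)_{11} = sum_m (AB)_{1m} C_{m1}. First compute row 1 of AB.
(AB)_{11} = -3*-2 + 3*3 = 15
(AB)_{12} = -3*3 + 3*1 = -6
Now contract with column 1 of C:
(AB)_{11} * C_{11} = 15 * -1 = -15
(AB)_{12} * C_{21} = -6 * 3 = -18
(ABC)_{11} = -15 + -18 = -33

-33


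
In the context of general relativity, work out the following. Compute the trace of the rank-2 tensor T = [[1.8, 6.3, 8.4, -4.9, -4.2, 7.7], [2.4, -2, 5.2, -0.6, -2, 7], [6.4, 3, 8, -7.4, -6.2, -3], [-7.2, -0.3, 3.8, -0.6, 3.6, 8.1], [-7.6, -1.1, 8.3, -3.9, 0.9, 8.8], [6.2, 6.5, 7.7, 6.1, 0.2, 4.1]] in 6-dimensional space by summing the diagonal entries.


The contraction (trace) of a rank-2 tensor is the sum of its diagonal elements.
Diagonal entries: A[1,1] = 1.8, A[2,2] = -2, A[3,3] = 8, A[4,4] = -0.6, A[5,5] = 0.9, A[6,6] = 4.1
Tr(A) = 1.8 + -2 + 8 + -0.6 + 0.9 + 4.1 = 12.2

12.2


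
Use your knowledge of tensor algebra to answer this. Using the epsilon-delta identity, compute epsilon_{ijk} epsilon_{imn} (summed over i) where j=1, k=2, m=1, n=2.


Using the identity: epsilon_{ijk} epsilon_{imn} = delta_{jm} delta_{kn} - delta_{jn} delta_{km}.
delta_{11} = 1
delta_{22} = 1
delta_{12} = 0
delta_{21} = 0
Result = 1 * 1 - 0 * 0 = 1 - 0 = 1

1


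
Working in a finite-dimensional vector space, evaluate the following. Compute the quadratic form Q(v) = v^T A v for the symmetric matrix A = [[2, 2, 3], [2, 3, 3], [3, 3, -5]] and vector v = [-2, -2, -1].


First compute Av:
(Av)_1 = 2*-2 + 2*-2 + 3*-1 = -11
(Av)_2 = 2*-2 + 3*-2 + 3*-1 = -13
(Av)_3 = 3*-2 + 3*-2 + -5*-1 = -7
Av = [-11, -13, -7]
Then v^T (Av) = -2*-11 + -2*-13 + -1*-7
= 22 + 26 + 7 = 55

55


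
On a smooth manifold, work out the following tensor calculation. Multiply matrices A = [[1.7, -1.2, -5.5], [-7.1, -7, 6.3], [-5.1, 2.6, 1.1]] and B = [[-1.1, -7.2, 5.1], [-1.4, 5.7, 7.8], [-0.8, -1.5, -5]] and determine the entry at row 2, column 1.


(AB)_{ij} = sum_k A_{ik} B_{kj}.
For i=2, j=1:
A_{21} * B_{11} = -7.1 * -1.1 = 7.81
A_{22} * B_{21} = -7 * -1.4 = 9.8
A_{23} * B_{31} = 6.3 * -0.8 = -5.04
Sum = 7.81 + 9.8 + -5.04 = 12.57

12.57


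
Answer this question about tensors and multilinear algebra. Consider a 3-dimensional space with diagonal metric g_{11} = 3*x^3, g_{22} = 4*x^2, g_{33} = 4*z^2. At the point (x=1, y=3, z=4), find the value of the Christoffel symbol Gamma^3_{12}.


For a diagonal metric, Gamma^k_{ij} = (1/2) g^{kk} (dg_{ik}/dx_j + dg_{jk}/dx_i - dg_{ij}/dx_k).
The metric is diagonal, so g_{ab} = 0 for a != b.
At the given point: g_{11} = 3, g_{22} = 4, g_{33} = 64
g^{33} = 1/64
dg_{13}/dx_2 = 0 (off-diagonal)
dg_{23}/dx_1 = 0 (off-diagonal)
dg_{12}/dx_3 = 0 (off-diagonal)
Numerator = 0 + 0 - 0 = 0
Gamma^3_{12} = 0 / (2 * 64) = 0

0


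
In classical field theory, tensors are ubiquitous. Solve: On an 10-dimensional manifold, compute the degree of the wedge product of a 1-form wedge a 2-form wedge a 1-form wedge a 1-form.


The degree of a wedge product is the sum of the degrees of the individual forms.
Degrees: 1, 2, 1, 1
Total degree = 1 + 2 + 1 + 1 = 5

5


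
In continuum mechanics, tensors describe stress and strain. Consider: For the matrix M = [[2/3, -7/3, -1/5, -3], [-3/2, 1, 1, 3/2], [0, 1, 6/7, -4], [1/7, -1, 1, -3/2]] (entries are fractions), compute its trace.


The trace is the sum of diagonal entries.
Diagonal: M[1,1] = 2/3, M[2,2] = 1, M[3,3] = 6/7, M[4,4] = -3/2
Tr(M) = 2/3 + 1 + 6/7 + -3/2
Computing step by step:
After adding M[1,1]: 2/3
After adding M[2,2]: 5/3
After adding M[3,3]: 53/21
After adding M[4,4]: 43/42
Tr(M) = 43/42

43/42


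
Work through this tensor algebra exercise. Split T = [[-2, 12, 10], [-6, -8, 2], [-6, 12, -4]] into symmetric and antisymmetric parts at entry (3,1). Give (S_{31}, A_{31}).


T_{31} = -6
T_{13} = 10
S_{31} = (-6 + 10)/2 = 4/2 = 2
A_{31} = (-6 - 10)/2 = -16/2 = -8
Check: S + A = 2 + -8 = -6 = T_{31}.

(2, -8)


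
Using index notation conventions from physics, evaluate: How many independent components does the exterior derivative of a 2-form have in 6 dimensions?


The exterior derivative of a p-form is a (p+1)-form.
Its number of independent components is C(n, p+1).
n = 6, p+1 = 3
C(6, 3) = 20

20


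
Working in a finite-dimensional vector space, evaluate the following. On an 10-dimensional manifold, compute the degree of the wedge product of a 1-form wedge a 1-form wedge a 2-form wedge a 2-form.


The degree of a wedge product is the sum of the degrees of the individual forms.
Degrees: 1, 1, 2, 2
Total degree = 1 + 1 + 2 + 2 = 6

6


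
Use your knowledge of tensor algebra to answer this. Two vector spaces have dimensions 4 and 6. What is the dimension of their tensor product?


The dimension of a tensor product is the product of dimensions.
dim(V) = 4, dim(W) = 6
dim(V (x) W) = 4 * 6 = 24

24


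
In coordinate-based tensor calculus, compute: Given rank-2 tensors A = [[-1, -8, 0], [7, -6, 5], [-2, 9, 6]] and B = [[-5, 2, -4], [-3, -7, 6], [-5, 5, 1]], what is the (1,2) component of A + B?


Tensor addition is component-wise: (A + B)_{ij} = A_{ij} + B_{ij}.
A_{12} = -8
B_{12} = 2
(A + B)_{12} = -8 + 2 = -6

-6


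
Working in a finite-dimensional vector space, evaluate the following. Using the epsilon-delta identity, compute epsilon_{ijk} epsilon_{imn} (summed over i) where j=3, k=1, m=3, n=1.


Using the identity: epsilon_{ijk} epsilon_{imn} = delta_{jm} delta_{kn} - delta_{jn} delta_{km}.
delta_{33} = 1
delta_{11} = 1
delta_{31} = 0
delta_{13} = 0
Result = 1 * 1 - 0 * 0 = 1 - 0 = 1

1


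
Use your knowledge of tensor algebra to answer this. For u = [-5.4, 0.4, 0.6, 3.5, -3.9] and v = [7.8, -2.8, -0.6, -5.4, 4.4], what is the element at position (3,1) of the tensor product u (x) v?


The outer product entry T_{ij} = u_i * v_j.
We need i=3, j=1.
u_3 = 0.6, v_1 = 7.8
T_{3,1} = 0.6 * 7.8 = 4.68

4.68


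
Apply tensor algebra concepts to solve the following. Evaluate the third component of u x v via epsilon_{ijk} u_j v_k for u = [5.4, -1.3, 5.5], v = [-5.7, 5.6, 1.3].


(u x v)_3 = sum_{j,k} epsilon_{3jk} u_j v_k. Only permutations of (1,2,3) contribute; the two non-zero terms are:
eps_{312} u_1 v_2 = 1 * 5.4 * 5.6 = 30.24
eps_{321} u_2 v_1 = -1 * -1.3 * -5.7 = -7.41
(u x v)_3 = 22.83

22.83


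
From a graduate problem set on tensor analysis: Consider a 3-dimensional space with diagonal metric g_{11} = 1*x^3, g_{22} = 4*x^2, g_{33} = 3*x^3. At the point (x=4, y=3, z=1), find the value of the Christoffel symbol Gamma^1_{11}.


For a diagonal metric, Gamma^k_{ij} = (1/2) g^{kk} (dg_{ik}/dx_j + dg_{jk}/dx_i - dg_{ij}/dx_k).
The metric is diagonal, so g_{ab} = 0 for a != b.
At the given point: g_{11} = 64, g_{22} = 64, g_{33} = 192
g^{11} = 1/64
dg_{11}/dx_1 = dg_{11}/dx_1 = 48
dg_{11}/dx_1 = dg_{11}/dx_1 = 48
dg_{11}/dx_1 = dg_{11}/dx_1 = 48
Numerator = 48 + 48 - 48 = 48
Gamma^1_{11} = 48 / (2 * 64) = 3/8

3/8


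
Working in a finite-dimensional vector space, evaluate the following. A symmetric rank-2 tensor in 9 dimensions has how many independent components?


A symmetric rank-2 tensor in d dimensions has d(d+1)/2 independent components.
d = 9
d(d+1)/2 = 9 * 10 / 2 = 90 / 2 = 45

45


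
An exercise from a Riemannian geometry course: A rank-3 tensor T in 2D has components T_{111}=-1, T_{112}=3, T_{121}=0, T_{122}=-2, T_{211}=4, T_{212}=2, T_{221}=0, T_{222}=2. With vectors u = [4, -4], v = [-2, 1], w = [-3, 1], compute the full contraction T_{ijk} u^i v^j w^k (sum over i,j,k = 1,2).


S = sum over i,j,k of T_{ijk} u_i v_j w_k. Expanding all 8 terms:
T_{111}*u_1*v_1*w_1 = -1*4*-2*-3 = -24  (running total: -24)
T_{112}*u_1*v_1*w_2 = 3*4*-2*1 = -24  (running total: -48)
T_{121}*u_1*v_2*w_1 = 0*4*1*-3 = 0  (running total: -48)
T_{122}*u_1*v_2*w_2 = -2*4*1*1 = -8  (running total: -56)
T_{211}*u_2*v_1*w_1 = 4*-4*-2*-3 = -96  (running total: -152)
T_{212}*u_2*v_1*w_2 = 2*-4*-2*1 = 16  (running total: -136)
T_{221}*u_2*v_2*w_1 = 0*-4*1*-3 = 0  (running total: -136)
T_{222}*u_2*v_2*w_2 = 2*-4*1*1 = -8  (running total: -144)
S = -144

-144


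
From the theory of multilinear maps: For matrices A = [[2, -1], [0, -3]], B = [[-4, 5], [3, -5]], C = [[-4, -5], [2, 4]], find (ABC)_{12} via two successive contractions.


(ABC)_{12} = sum_m (AB)_{1m} C_{m2}. First compute row 1 of AB.
(AB)_{11} = 2*-4 + -1*3 = -11
(AB)_{12} = 2*5 + -1*-5 = 15
Now contract with column 2 of C:
(AB)_{11} * C_{12} = -11 * -5 = 55
(AB)_{12} * C_{22} = 15 * 4 = 60
(ABC)_{12} = 55 + 60 = 115

115


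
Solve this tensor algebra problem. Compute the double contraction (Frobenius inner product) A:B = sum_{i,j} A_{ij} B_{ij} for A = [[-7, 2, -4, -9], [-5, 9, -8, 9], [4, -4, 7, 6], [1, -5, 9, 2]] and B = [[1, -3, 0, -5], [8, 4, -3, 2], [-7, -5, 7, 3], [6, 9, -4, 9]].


A:B = sum over all i,j of A_{ij} * B_{ij}.
Row 1: -7*1=-7, 2*-3=-6, -4*0=0, -9*-5=45 => row sum = 32
Row 2: -5*8=-40, 9*4=36, -8*-3=24, 9*2=18 => row sum = 38
Row 3: 4*-7=-28, -4*-5=20, 7*7=49, 6*3=18 => row sum = 59
Row 4: 1*6=6, -5*9=-45, 9*-4=-36, 2*9=18 => row sum = -57
Total = 32 + 38 + 59 + -57 = 72

72


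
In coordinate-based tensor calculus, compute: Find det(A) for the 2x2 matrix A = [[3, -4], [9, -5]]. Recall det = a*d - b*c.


For a 2x2 matrix [[a, b], [c, d]], det = a*d - b*c.
a = 3, b = -4, c = 9, d = -5
a*d = 3 * -5 = -15
b*c = -4 * 9 = -36
det = -15 - -36 = 21

21


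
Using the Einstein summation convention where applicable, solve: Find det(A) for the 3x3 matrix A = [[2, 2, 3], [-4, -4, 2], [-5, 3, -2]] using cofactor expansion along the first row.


Expanding along the first row, det(A) = a11*M_11 - a12*M_12 + a13*M_13, where M_1j is the (1,j) minor.
Minor M_11 = -4*-2 - 2*3 = 2
Minor M_12 = -4*-2 - 2*-5 = 18
Minor M_13 = -4*3 - -4*-5 = -32
det = 2*(2) - 2*(18) + 3*(-32)
    = 4 - 36 + -96
    = -128

-128


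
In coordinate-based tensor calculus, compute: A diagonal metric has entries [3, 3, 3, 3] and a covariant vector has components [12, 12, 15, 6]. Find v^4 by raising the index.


To raise an index with a diagonal metric: v^i = v_i / g_{ii}.
For index 4: v_4 = 6, g_{44} = 3
v^4 = 6 / 3 = 2

2


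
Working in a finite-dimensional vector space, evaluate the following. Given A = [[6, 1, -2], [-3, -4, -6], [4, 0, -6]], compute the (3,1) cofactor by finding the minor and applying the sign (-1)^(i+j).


To find cofactor C_{31}, delete row 3 and column 1.
The resulting 2x2 submatrix is: [[1, -2], [-4, -6]]
Minor M_{31} = 1*-6 - -2*-4
  = -6 - 8 = -14
Sign = (-1)^(3+1) = (-1)^4 = 1
Cofactor C_{31} = 1 * -14 = -14

-14


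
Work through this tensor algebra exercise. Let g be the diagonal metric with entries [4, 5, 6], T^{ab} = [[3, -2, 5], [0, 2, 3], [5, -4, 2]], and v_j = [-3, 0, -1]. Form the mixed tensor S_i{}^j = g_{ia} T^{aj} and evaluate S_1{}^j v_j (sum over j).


Step 1: lower the first index. For a diagonal metric, g_{ia} T^{aj} = g_{ii} T^{ij} (no sum on i).
g_{11} = 4
S_1{}^1 = 4 * T^{11} = 4 * 3 = 12
S_1{}^2 = 4 * T^{12} = 4 * -2 = -8
S_1{}^3 = 4 * T^{13} = 4 * 5 = 20
Step 2: contract S_1{}^j with v_j.
S_1{}^1 * v_1 = 12 * -3 = -36
S_1{}^2 * v_2 = -8 * 0 = 0
S_1{}^3 * v_3 = 20 * -1 = -20
Result = -36 + 0 + -20 = -56

-56


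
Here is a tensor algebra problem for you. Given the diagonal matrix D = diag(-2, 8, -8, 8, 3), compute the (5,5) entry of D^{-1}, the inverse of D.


For a diagonal matrix, the inverse has entries (D^{-1})_{ii} = 1/d_{ii}.
The diagonal entries are: d_{11} = -2, d_{22} = 8, d_{33} = -8, d_{44} = 8, d_{55} = 3
We need (D^{-1})_{55} = 1/d_{55} = 1/3 = 1/3

1/3


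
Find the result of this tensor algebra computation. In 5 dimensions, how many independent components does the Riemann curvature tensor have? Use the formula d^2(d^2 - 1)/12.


The Riemann tensor in d dimensions has d^2(d^2 - 1)/12 independent components.
d = 5, so d^2 = 25
d^2 - 1 = 24
d^2(d^2 - 1) = 25 * 24 = 600
Divide by 12: 600 / 12 = 50

50


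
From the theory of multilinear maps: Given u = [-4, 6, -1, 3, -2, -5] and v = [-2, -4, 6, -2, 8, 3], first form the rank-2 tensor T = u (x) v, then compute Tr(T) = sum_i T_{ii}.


The outer product gives T_{ij} = u_i v_j.
The trace (contraction) is Tr(T) = sum_i T_{ii} = sum_i u_i v_i.
Diagonal entries:
T_{11} = u_1 * v_1 = -4 * -2 = 8
T_{22} = u_2 * v_2 = 6 * -4 = -24
T_{33} = u_3 * v_3 = -1 * 6 = -6
T_{44} = u_4 * v_4 = 3 * -2 = -6
T_{55} = u_5 * v_5 = -2 * 8 = -16
T_{66} = u_6 * v_6 = -5 * 3 = -15
Tr(T) = 8 + -24 + -6 + -6 + -16 + -15 = -59

-59


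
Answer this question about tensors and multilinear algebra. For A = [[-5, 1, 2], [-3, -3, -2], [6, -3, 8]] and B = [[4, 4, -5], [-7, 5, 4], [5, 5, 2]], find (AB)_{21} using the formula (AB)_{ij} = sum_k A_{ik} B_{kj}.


(AB)_{ij} = sum_k A_{ik} B_{kj}.
For i=2, j=1:
A_{21} * B_{11} = -3 * 4 = -12
A_{22} * B_{21} = -3 * -7 = 21
A_{23} * B_{31} = -2 * 5 = -10
Sum = -12 + 21 + -10 = -1

-1


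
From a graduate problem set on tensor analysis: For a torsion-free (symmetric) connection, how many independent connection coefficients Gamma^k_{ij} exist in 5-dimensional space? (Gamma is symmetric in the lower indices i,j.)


Christoffel symbols Gamma^k_{ij} are symmetric in i,j, so there are d * d(d+1)/2 independent symbols.
d = 5
d(d+1)/2 = 5 * 6 / 2 = 15
Total = 5 * 15 = 75

75


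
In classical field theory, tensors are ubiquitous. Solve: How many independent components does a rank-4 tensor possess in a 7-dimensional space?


The number of components of a rank-r tensor in d dimensions is d^r.
Here d = 7 and r = 4.
7^4 = 2401

2401


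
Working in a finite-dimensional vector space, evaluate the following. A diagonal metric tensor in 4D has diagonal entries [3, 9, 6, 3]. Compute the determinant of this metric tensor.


For a diagonal metric, the determinant is the product of diagonal entries.
Diagonal entries: 3, 9, 6, 3
det(g) = 3 * 9 * 6 * 3 = 486

486


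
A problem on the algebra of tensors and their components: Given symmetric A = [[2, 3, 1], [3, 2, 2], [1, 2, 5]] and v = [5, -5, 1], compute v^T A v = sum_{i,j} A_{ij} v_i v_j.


First compute Av:
(Av)_1 = 2*5 + 3*-5 + 1*1 = -4
(Av)_2 = 3*5 + 2*-5 + 2*1 = 7
(Av)_3 = 1*5 + 2*-5 + 5*1 = 0
Av = [-4, 7, 0]
Then v^T (Av) = 5*-4 + -5*7 + 1*0
= -20 + -35 + 0 = -55

-55


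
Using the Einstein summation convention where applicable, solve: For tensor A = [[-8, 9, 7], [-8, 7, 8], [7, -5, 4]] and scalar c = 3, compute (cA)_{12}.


Scalar multiplication: (cA)_{ij} = c * A_{ij}.
c = 3
A_{12} = 9
(cA)_{12} = 3 * 9 = 27

27


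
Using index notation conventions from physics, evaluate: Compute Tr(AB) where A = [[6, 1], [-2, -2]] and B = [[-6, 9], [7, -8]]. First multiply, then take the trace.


Tr(AB) = sum_i (AB)_{ii} where (AB)_{ii} = sum_k A_{ik} B_{ki}.
(AB)_{11} = 6*-6 + 1*7 = -29
(AB)_{22} = -2*9 + -2*-8 = -2
Tr(AB) = -29 + -2 = -31

-31


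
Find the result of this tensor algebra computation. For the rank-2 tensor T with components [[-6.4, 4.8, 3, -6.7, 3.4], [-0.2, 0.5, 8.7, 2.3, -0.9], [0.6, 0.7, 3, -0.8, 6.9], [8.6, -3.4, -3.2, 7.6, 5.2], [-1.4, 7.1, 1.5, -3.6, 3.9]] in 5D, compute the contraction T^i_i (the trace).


The contraction (trace) of a rank-2 tensor is the sum of its diagonal elements.
Diagonal entries: A[1,1] = -6.4, A[2,2] = 0.5, A[3,3] = 3, A[4,4] = 7.6, A[5,5] = 3.9
Tr(A) = -6.4 + 0.5 + 3 + 7.6 + 3.9 = 8.6

8.6


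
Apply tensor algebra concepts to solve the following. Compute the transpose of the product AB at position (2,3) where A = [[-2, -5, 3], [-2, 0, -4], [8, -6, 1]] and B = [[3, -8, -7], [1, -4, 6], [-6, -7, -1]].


(AB)^T_{ij} = (AB)_{ji} = sum_k A_{jk} B_{ki}.
For i=2, j=3 we need (AB)_{32}:
A_{31} * B_{12} = 8 * -8 = -64
A_{32} * B_{22} = -6 * -4 = 24
A_{33} * B_{32} = 1 * -7 = -7
Sum = -64 + 24 + -7 = -47

-47


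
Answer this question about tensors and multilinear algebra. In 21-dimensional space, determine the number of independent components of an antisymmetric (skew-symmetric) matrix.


An antisymmetric rank-2 tensor satisfies A_{ij} = -A_{ji}, so diagonal entries are zero.
The independent components are the upper-triangular entries: C(n, 2) = n(n-1)/2.
n = 21
C(21, 2) = 21 * 20 / 2 = 420 / 2 = 210

210


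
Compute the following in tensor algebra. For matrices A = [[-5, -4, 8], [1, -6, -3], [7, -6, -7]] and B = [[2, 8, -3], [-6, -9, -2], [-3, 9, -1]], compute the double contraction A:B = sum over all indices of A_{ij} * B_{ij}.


A:B = sum over all i,j of A_{ij} * B_{ij}.
Row 1: -5*2=-10, -4*8=-32, 8*-3=-24 => row sum = -66
Row 2: 1*-6=-6, -6*-9=54, -3*-2=6 => row sum = 54
Row 3: 7*-3=-21, -6*9=-54, -7*-1=7 => row sum = -68
Total = -66 + 54 + -68 = -80

-80


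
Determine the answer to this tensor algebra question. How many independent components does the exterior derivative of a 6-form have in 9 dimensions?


The exterior derivative of a p-form is a (p+1)-form.
Its number of independent components is C(n, p+1).
n = 9, p+1 = 7
C(9, 7) = 36

36


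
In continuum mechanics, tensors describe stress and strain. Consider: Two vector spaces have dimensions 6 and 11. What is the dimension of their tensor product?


The dimension of a tensor product is the product of dimensions.
dim(V) = 6, dim(W) = 11
dim(V (x) W) = 6 * 11 = 66

66


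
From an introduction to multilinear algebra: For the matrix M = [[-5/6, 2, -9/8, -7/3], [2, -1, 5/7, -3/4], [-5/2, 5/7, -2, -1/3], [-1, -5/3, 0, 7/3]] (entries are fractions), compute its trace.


The trace is the sum of diagonal entries.
Diagonal: M[1,1] = -5/6, M[2,2] = -1, M[3,3] = -2, M[4,4] = 7/3
Tr(M) = -5/6 + -1 + -2 + 7/3
Computing step by step:
After adding M[1,1]: -5/6
After adding M[2,2]: -11/6
After adding M[3,3]: -23/6
After adding M[4,4]: -3/2
Tr(M) = -3/2

-3/2


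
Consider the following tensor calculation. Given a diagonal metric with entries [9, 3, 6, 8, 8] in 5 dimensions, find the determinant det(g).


For a diagonal metric, the determinant is the product of diagonal entries.
Diagonal entries: 9, 3, 6, 8, 8
det(g) = 9 * 3 * 6 * 8 * 8 = 10368

10368


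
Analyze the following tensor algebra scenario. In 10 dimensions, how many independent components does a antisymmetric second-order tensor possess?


A antisymmetric rank-2 tensor in d dimensions has d(d-1)/2 independent components.
d = 10
d(d-1)/2 = 10 * 9 / 2 = 90 / 2 = 45

45


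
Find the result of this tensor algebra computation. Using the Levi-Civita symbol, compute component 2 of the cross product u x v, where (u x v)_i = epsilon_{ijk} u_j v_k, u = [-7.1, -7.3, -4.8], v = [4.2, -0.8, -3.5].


(u x v)_2 = sum_{j,k} epsilon_{2jk} u_j v_k. Only permutations of (1,2,3) contribute; the two non-zero terms are:
eps_{213} u_1 v_3 = -1 * -7.1 * -3.5 = -24.85
eps_{231} u_3 v_1 = 1 * -4.8 * 4.2 = -20.16
(u x v)_2 = -45.01

-45.01


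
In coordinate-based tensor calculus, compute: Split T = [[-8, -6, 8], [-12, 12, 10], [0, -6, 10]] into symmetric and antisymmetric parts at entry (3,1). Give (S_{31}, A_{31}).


T_{31} = 0
T_{13} = 8
S_{31} = (0 + 8)/2 = 8/2 = 4
A_{31} = (0 - 8)/2 = -8/2 = -4
Check: S + A = 4 + -4 = 0 = T_{31}.

(4, -4)


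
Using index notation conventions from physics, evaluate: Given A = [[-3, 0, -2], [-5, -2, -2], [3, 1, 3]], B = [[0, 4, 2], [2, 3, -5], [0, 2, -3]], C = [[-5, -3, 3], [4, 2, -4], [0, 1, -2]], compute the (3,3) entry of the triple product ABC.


(ABC)_{33} = sum_m (AB)_{3m} C_{m3}. First compute row 3 of AB.
(AB)_{31} = 3*0 + 1*2 + 3*0 = 2
(AB)_{32} = 3*4 + 1*3 + 3*2 = 21
(AB)_{33} = 3*2 + 1*-5 + 3*-3 = -8
Now contract with column 3 of C:
(AB)_{31} * C_{13} = 2 * 3 = 6
(AB)_{32} * C_{23} = 21 * -4 = -84
(AB)_{33} * C_{33} = -8 * -2 = 16
(ABC)_{33} = 6 + -84 + 16 = -62

-62


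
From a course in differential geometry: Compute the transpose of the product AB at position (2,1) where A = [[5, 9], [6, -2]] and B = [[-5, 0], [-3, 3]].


(AB)^T_{ij} = (AB)_{ji} = sum_k A_{jk} B_{ki}.
For i=2, j=1 we need (AB)_{12}:
A_{11} * B_{12} = 5 * 0 = 0
A_{12} * B_{22} = 9 * 3 = 27
Sum = 0 + 27 = 27

27


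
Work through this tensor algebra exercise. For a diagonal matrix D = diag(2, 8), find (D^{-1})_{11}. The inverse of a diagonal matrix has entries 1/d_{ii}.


For a diagonal matrix, the inverse has entries (D^{-1})_{ii} = 1/d_{ii}.
The diagonal entries are: d_{11} = 2, d_{22} = 8
We need (D^{-1})_{11} = 1/d_{11} = 1/2 = 1/2

1/2


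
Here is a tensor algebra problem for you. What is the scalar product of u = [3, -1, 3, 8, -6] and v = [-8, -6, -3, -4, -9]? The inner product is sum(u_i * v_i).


The inner product u . v = sum of u_i * v_i.
Term-by-term: 3 * -8, -1 * -6, 3 * -3, 8 * -4, -6 * -9
Products: -24, 6, -9, -32, 54
Sum = -24 + 6 + -9 + -32 + 54 = -5

-5


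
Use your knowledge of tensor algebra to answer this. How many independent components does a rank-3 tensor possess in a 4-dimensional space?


The number of components of a rank-r tensor in d dimensions is d^r.
Here d = 4 and r = 3.
4^3 = 64

64


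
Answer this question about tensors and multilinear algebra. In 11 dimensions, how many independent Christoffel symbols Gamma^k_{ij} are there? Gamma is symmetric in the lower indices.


Christoffel symbols Gamma^k_{ij} are symmetric in i,j, so there are d * d(d+1)/2 independent symbols.
d = 11
d(d+1)/2 = 11 * 12 / 2 = 66
Total = 11 * 66 = 726

726


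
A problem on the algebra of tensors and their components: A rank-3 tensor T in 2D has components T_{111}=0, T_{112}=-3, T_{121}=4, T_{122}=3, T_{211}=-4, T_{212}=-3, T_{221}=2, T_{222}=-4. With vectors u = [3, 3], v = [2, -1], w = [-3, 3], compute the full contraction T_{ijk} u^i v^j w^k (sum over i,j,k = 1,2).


S = sum over i,j,k of T_{ijk} u_i v_j w_k. Expanding all 8 terms:
T_{111}*u_1*v_1*w_1 = 0*3*2*-3 = 0  (running total: 0)
T_{112}*u_1*v_1*w_2 = -3*3*2*3 = -54  (running total: -54)
T_{121}*u_1*v_2*w_1 = 4*3*-1*-3 = 36  (running total: -18)
T_{122}*u_1*v_2*w_2 = 3*3*-1*3 = -27  (running total: -45)
T_{211}*u_2*v_1*w_1 = -4*3*2*-3 = 72  (running total: 27)
T_{212}*u_2*v_1*w_2 = -3*3*2*3 = -54  (running total: -27)
T_{221}*u_2*v_2*w_1 = 2*3*-1*-3 = 18  (running total: -9)
T_{222}*u_2*v_2*w_2 = -4*3*-1*3 = 36  (running total: 27)
S = 27

27


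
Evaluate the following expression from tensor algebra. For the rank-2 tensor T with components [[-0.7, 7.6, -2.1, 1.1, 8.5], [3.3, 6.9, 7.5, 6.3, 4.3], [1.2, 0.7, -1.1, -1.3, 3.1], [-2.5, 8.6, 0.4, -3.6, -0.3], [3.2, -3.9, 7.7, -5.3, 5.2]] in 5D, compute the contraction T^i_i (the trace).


The contraction (trace) of a rank-2 tensor is the sum of its diagonal elements.
Diagonal entries: A[1,1] = -0.7, A[2,2] = 6.9, A[3,3] = -1.1, A[4,4] = -3.6, A[5,5] = 5.2
Tr(A) = -0.7 + 6.9 + -1.1 + -3.6 + 5.2 = 6.7

6.7


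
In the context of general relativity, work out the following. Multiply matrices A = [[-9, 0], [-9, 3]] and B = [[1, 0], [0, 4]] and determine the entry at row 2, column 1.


(AB)_{ij} = sum_k A_{ik} B_{kj}.
For i=2, j=1:
A_{21} * B_{11} = -9 * 1 = -9
A_{22} * B_{21} = 3 * 0 = 0
Sum = -9 + 0 = -9

-9


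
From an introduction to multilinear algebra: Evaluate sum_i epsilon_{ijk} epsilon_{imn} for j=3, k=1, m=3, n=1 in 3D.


Using the identity: epsilon_{ijk} epsilon_{imn} = delta_{jm} delta_{kn} - delta_{jn} delta_{km}.
delta_{33} = 1
delta_{11} = 1
delta_{31} = 0
delta_{13} = 0
Result = 1 * 1 - 0 * 0 = 1 - 0 = 1

1
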